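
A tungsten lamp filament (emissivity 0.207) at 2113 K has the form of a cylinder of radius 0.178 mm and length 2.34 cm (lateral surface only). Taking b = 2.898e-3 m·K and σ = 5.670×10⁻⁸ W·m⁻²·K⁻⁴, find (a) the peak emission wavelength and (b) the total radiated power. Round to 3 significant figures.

(a) λ_max = b/T = 2.898×10⁻³/2113 = 1.372×10⁻⁶ m = 1.37 μm.
Lateral area A = 2πrL = 2π×1.78×10⁻⁴×0.0234 = 2.61707×10⁻⁵ m².
(b) P = εσAT⁴ = 0.207×5.670×10⁻⁸×2.61707×10⁻⁵×(2113)⁴ = 6.12 W.

λ_max ≈ 1.37 μm; P ≈ 6.12 W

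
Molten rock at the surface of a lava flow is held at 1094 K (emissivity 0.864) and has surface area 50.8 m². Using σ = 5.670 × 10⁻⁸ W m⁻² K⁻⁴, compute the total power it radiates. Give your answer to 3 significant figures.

P ≈ 3.56×10⁶ W

Area A = 50.8 m².
P = εσAT⁴ = 0.864 × 5.670×10⁻⁸ × 50.8 × (1094)⁴ = 3.56×10⁶ W.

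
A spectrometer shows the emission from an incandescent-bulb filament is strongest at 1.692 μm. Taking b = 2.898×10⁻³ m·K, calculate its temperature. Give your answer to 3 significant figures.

T ≈ 1.71×10³ K

Wien's law gives T = b/λ_max = (2.898×10⁻³ m·K)/(1.692×10⁻⁶ m) = 1.71×10³ K.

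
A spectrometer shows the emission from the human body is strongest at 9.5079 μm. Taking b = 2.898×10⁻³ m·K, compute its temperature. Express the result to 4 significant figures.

T ≈ 304.8 K

Wien's law gives T = b/λ_max = (2.898×10⁻³ m·K)/(9.5079×10⁻⁶ m) = 304.8 K.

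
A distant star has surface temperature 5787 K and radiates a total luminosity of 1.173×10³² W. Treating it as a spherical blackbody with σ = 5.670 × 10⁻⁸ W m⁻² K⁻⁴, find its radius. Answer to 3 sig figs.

R ≈ 3.83×10¹¹ m

L = 4πR²σT⁴ ⇒ R = √(L/(4πσT⁴)).
σT⁴ = 6.35912×10⁷ W/m², so R = √(1.173×10³²/(4π×6.35912×10⁷)) = 3.83×10¹¹ m.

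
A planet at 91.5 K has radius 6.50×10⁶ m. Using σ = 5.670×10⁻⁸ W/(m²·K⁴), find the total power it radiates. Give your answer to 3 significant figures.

Surface area A = 4πR² = 4π(6.50×10⁶ m)² = 5.30929×10¹⁴ m².
P = σAT⁴ = 5.670×10⁻⁸ × 5.30929×10¹⁴ × (91.5)⁴ = 2.11×10¹⁵ W.

P ≈ 2.11×10¹⁵ W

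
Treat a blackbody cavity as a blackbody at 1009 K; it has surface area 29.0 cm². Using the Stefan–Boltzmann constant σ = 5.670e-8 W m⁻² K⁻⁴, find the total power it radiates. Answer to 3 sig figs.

Area A = 29.0 cm² = 2.90×10⁻³ m².
P = σAT⁴ = 5.670×10⁻⁸ × 2.90×10⁻³ × (1009)⁴ = 170 W.

P ≈ 170 W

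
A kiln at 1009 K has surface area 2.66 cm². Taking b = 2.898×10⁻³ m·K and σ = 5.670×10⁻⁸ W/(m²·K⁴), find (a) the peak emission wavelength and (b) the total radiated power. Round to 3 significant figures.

λ_max ≈ 2.87×10³ nm; P ≈ 15.6 W

(a) λ_max = b/T = 2.898×10⁻³/1009 = 2.872×10⁻⁶ m = 2.87×10³ nm.
Area A = 2.66 cm² = 2.66×10⁻⁴ m².
(b) P = σAT⁴ = 5.670×10⁻⁸×2.66×10⁻⁴×(1009)⁴ = 15.6 W.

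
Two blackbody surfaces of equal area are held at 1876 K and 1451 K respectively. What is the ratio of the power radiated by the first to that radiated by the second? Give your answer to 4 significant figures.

P₁/P₂ ≈ 2.794

With equal areas, P₁/P₂ = (T₁/T₂)⁴ = (1876/1451)⁴ = 2.794.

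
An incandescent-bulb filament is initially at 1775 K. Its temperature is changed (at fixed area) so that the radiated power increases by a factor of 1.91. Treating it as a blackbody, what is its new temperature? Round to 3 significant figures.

T₂ ≈ 2.09×10³ K

P ∝ T⁴, so T₂/T₁ = (P₂/P₁)^(1/4) = (1.91)^(1/4) = 1.17560.
T₂ = 1775 × 1.17560 = 2.09×10³ K.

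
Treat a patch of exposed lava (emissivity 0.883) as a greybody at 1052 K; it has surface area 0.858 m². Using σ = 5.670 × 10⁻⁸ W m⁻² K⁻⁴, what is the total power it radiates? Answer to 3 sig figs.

Area A = 0.858 m².
P = εσAT⁴ = 0.883 × 5.670×10⁻⁸ × 0.858 × (1052)⁴ = 5.26×10⁴ W.

P ≈ 5.26×10⁴ W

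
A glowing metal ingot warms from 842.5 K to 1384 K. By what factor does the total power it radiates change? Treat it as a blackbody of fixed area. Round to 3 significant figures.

P₂/P₁ ≈ 7.28

P ∝ T⁴, so P₂/P₁ = (T₂/T₁)⁴ = (1384/842.5)⁴ = (1.64273)⁴ = 7.28.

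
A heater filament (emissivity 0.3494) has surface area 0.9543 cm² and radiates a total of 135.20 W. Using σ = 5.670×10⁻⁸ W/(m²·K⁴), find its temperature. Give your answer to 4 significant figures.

T ≈ 2908 K

Area A = 0.9543 cm² = 9.543×10⁻⁵ m².
P = εσAT⁴ ⇒ T = (P/(εσA))^(1/4) = (135.20/(0.3494×5.670×10⁻⁸×9.543×10⁻⁵))^(1/4) = 2908 K.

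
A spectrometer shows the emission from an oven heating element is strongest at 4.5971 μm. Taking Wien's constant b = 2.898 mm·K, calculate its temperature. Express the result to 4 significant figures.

Wien's law gives T = b/λ_max = (2.898×10⁻³ m·K)/(4.5971×10⁻⁶ m) = 630.4 K.

T ≈ 630.4 K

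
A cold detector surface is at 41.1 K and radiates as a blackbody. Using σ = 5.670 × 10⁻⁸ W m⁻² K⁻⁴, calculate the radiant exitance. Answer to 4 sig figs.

Stefan–Boltzmann: I = σT⁴ = 5.670×10⁻⁸ × (41.1)⁴ = 0.1618 W/m².

I ≈ 0.1618 W/m²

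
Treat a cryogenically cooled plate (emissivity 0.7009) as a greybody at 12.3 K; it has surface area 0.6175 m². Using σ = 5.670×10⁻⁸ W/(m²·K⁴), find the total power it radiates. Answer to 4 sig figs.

Area A = 0.6175 m².
P = εσAT⁴ = 0.7009 × 5.670×10⁻⁸ × 0.6175 × (12.3)⁴ = 5.617×10⁻⁴ W.

P ≈ 5.617×10⁻⁴ W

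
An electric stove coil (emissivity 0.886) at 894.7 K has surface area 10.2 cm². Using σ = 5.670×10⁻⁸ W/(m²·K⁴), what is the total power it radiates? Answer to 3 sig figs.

Area A = 10.2 cm² = 1.02×10⁻³ m².
P = εσAT⁴ = 0.886 × 5.670×10⁻⁸ × 1.02×10⁻³ × (894.7)⁴ = 32.8 W.

P ≈ 32.8 W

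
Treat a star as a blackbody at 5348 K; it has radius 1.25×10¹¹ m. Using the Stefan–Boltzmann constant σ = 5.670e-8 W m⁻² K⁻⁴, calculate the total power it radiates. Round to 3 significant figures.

Surface area A = 4πR² = 4π(1.25×10¹¹ m)² = 1.96350×10²³ m².
P = σAT⁴ = 5.670×10⁻⁸ × 1.96350×10²³ × (5348)⁴ = 9.11×10³⁰ W.

P ≈ 9.11×10³⁰ W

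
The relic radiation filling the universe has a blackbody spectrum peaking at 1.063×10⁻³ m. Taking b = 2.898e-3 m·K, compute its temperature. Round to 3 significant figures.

Wien's law gives T = b/λ_max = (2.898×10⁻³ m·K)/(1.063×10⁻³ m) = 2.73 K.

T ≈ 2.73 K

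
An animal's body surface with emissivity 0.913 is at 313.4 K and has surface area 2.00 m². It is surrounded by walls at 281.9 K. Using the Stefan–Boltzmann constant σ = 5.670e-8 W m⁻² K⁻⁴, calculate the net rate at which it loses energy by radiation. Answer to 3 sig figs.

Net loss ≈ 345 W

Area A = 2.00 m².
Net radiated power P_net = εσA(T⁴ − T₀⁴) = 0.913×5.670×10⁻⁸×2.00×(313.4⁴ − 281.9⁴).
T⁴ − T₀⁴ = 9.64708×10⁹ − 6.31510×10⁹ = 3.33198×10⁹ K⁴, so P_net = 345 W.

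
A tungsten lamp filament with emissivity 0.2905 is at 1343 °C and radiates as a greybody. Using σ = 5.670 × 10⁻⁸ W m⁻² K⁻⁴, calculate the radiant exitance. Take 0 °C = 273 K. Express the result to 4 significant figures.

I ≈ 1.123×10⁵ W/m²

T = 1343 °C + 273 = 1616 K.
Stefan–Boltzmann: I = εσT⁴ = 0.2905 × 5.670×10⁻⁸ × (1616)⁴ = 1.123×10⁵ W/m².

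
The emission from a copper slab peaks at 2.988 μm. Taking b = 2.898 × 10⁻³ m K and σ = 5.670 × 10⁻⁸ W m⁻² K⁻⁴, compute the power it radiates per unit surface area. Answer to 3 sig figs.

I ≈ 5.02×10⁴ W/m²

Wien's law: T = b/λ_max = 2.898×10⁻³/2.988×10⁻⁶ = 969.880 K.
Then I = σT⁴ = 5.670×10⁻⁸×(969.880)⁴ = 5.02×10⁴ W/m².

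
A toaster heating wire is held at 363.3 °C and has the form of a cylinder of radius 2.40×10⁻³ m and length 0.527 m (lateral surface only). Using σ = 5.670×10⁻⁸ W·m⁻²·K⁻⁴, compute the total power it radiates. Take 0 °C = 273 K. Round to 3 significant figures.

P ≈ 73.9 W

T = 363.3 °C + 273 = 636.3 K.
Lateral area A = 2πrL = 2π×2.40×10⁻³×0.527 = 7.94697×10⁻³ m².
P = σAT⁴ = 5.670×10⁻⁸ × 7.94697×10⁻³ × (636.3)⁴ = 73.9 W.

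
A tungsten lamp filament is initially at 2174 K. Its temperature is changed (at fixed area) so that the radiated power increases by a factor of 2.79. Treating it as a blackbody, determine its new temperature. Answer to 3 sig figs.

P ∝ T⁴, so T₂/T₁ = (P₂/P₁)^(1/4) = (2.79)^(1/4) = 1.29241.
T₂ = 2174 × 1.29241 = 2.81×10³ K.

T₂ ≈ 2.81×10³ K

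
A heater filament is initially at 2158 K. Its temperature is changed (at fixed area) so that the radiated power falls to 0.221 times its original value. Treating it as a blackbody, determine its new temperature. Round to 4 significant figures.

T₂ ≈ 1480 K

P ∝ T⁴, so T₂/T₁ = (P₂/P₁)^(1/4) = (0.221)^(1/4) = 0.685643.
T₂ = 2158 × 0.685643 = 1480 K.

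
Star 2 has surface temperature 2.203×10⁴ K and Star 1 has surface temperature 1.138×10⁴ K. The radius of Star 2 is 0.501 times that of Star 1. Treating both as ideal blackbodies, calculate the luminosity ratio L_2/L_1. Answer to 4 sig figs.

L_2/L_1 ≈ 3.525

L ∝ R²T⁴, so L_2/L_1 = (R_2/R_1)²(T_2/T_1)⁴ = (0.501)² × (2.203×10⁴/1.138×10⁴)⁴ = 0.251001 × 14.0439 = 3.525.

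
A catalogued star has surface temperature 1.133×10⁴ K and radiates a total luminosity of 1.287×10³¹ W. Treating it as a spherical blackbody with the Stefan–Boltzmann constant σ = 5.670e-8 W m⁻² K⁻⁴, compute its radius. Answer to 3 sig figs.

L = 4πR²σT⁴ ⇒ R = √(L/(4πσT⁴)).
σT⁴ = 9.34335×10⁸ W/m², so R = √(1.287×10³¹/(4π×9.34335×10⁸)) = 3.31×10¹⁰ m.

R ≈ 3.31×10¹⁰ m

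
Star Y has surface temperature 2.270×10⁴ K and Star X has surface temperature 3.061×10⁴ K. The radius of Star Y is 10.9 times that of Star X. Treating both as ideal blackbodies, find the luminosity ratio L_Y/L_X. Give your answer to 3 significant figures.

L ∝ R²T⁴, so L_Y/L_X = (R_Y/R_X)²(T_Y/T_X)⁴ = (10.9)² × (2.270×10⁴/3.061×10⁴)⁴ = 118.81 × 0.302448 = 35.9.

L_Y/L_X ≈ 35.9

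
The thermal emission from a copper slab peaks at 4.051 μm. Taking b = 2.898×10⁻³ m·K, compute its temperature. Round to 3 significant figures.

Wien's law gives T = b/λ_max = (2.898×10⁻³ m·K)/(4.051×10⁻⁶ m) = 715 K.

T ≈ 715 K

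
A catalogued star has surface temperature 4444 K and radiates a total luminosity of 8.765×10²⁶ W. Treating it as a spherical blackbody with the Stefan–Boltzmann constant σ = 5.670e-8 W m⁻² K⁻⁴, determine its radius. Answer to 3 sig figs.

L = 4πR²σT⁴ ⇒ R = √(L/(4πσT⁴)).
σT⁴ = 2.21146×10⁷ W/m², so R = √(8.765×10²⁶/(4π×2.21146×10⁷)) = 1.78×10⁹ m.

R ≈ 1.78×10⁹ m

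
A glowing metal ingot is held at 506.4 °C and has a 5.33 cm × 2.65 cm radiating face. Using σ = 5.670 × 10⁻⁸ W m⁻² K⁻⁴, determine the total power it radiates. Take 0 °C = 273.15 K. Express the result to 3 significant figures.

T = 506.4 °C + 273.15 = 779.55 K.
Area A = 0.0533 × 0.0265 = 1.41245×10⁻³ m².
P = σAT⁴ = 5.670×10⁻⁸ × 1.41245×10⁻³ × (779.55)⁴ = 29.6 W.

P ≈ 29.6 W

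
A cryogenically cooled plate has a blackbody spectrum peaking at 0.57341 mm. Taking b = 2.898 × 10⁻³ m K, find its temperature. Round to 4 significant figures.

Wien's law gives T = b/λ_max = (2.898×10⁻³ m·K)/(5.7341×10⁻⁴ m) = 5.054 K.

T ≈ 5.054 K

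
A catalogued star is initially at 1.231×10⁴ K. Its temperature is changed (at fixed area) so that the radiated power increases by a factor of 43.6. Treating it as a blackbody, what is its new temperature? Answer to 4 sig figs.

T₂ ≈ 3.163×10⁴ K

P ∝ T⁴, so T₂/T₁ = (P₂/P₁)^(1/4) = (43.6)^(1/4) = 2.56964.
T₂ = 1.231×10⁴ × 2.56964 = 3.163×10⁴ K.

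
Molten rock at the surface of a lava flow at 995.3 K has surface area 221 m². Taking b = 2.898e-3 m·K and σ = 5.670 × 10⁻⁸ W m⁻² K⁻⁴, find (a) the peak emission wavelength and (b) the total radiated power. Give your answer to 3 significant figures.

(a) λ_max = b/T = 2.898×10⁻³/995.3 = 2.912×10⁻⁶ m = 2.91×10³ nm.
Area A = 221 m².
(b) P = σAT⁴ = 5.670×10⁻⁸×221×(995.3)⁴ = 1.23×10⁷ W.

λ_max ≈ 2.91×10³ nm; P ≈ 1.23×10⁷ W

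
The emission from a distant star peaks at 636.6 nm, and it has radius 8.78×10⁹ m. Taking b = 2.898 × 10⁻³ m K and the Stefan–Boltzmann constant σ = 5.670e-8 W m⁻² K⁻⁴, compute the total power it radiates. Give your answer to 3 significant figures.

P ≈ 2.36×10²⁸ W

Wien's law: T = b/λ_max = 2.898×10⁻³/6.366×10⁻⁷ = 4552.31 K.
Surface area A = 4πR² = 4π(8.78×10⁹ m)² = 9.68721×10²⁰ m².
Then P = σAT⁴ = 5.670×10⁻⁸×9.68721×10²⁰×(4552.31)⁴ = 2.36×10²⁸ W.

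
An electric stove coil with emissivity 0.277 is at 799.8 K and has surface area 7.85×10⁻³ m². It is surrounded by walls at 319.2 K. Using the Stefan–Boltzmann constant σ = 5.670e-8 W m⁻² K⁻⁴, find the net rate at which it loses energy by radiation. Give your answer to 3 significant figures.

Area A = 7.85×10⁻³ m².
Net radiated power P_net = εσA(T⁴ − T₀⁴) = 0.277×5.670×10⁻⁸×7.85×10⁻³×(799.8⁴ − 319.2⁴).
T⁴ − T₀⁴ = 4.09191×10¹¹ − 1.03813×10¹⁰ = 3.98810×10¹¹ K⁴, so P_net = 49.2 W.

Net loss ≈ 49.2 W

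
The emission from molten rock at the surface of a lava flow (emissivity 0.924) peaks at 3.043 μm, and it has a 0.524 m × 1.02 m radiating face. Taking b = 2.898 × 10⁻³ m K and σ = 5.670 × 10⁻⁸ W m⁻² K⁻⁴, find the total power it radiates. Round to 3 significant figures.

Wien's law: T = b/λ_max = 2.898×10⁻³/3.043×10⁻⁶ = 952.350 K.
Area A = 0.524 × 1.02 = 0.53448 m².
Then P = εσAT⁴ = 0.924×5.670×10⁻⁸×0.53448×(952.350)⁴ = 2.30×10⁴ W.

P ≈ 2.30×10⁴ W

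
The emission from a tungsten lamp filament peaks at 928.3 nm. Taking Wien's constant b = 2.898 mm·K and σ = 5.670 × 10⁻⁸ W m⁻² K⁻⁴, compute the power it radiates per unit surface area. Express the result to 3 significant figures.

I ≈ 5.39×10⁶ W/m²

Wien's law: T = b/λ_max = 2.898×10⁻³/9.283×10⁻⁷ = 3121.84 K.
Then I = σT⁴ = 5.670×10⁻⁸×(3121.84)⁴ = 5.39×10⁶ W/m².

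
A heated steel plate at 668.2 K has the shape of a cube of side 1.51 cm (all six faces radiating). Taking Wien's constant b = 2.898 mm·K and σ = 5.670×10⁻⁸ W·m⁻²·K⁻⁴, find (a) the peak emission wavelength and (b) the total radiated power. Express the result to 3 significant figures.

λ_max ≈ 4.34 μm; P ≈ 15.5 W

(a) λ_max = b/T = 2.898×10⁻³/668.2 = 4.337×10⁻⁶ m = 4.34 μm.
Area A = 6s² = 6×(0.0151 m)² = 1.36806×10⁻³ m².
(b) P = σAT⁴ = 5.670×10⁻⁸×1.36806×10⁻³×(668.2)⁴ = 15.5 W.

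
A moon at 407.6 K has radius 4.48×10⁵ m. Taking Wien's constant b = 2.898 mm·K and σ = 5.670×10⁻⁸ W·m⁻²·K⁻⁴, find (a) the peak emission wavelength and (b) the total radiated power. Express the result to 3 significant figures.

(a) λ_max = b/T = 2.898×10⁻³/407.6 = 7.110×10⁻⁶ m = 7.11 μm.
Surface area A = 4πR² = 4π(4.48×10⁵ m)² = 2.52212×10¹² m².
(b) P = σAT⁴ = 5.670×10⁻⁸×2.52212×10¹²×(407.6)⁴ = 3.95×10¹⁵ W.

λ_max ≈ 7.11 μm; P ≈ 3.95×10¹⁵ W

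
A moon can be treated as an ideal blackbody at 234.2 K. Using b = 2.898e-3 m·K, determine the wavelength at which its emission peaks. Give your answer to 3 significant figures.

λ_max ≈ 12.4 μm

Wien's displacement law: λ_max = b/T = (2.898×10⁻³ m·K)/(234.2 K) = 1.237×10⁻⁵ m.
That is 12.4 μm, in the infrared range.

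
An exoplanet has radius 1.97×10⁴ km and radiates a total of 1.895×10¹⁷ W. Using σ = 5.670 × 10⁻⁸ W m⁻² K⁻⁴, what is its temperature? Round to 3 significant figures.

T ≈ 162 K

Surface area A = 4πR² = 4π(1.97×10⁷ m)² = 4.87688×10¹⁵ m².
P = σAT⁴ ⇒ T = (P/(σA))^(1/4) = (1.895×10¹⁷/(5.670×10⁻⁸×4.87688×10¹⁵))^(1/4) = 162 K.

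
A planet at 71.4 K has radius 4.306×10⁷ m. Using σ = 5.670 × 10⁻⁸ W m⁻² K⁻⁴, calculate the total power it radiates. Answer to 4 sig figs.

Surface area A = 4πR² = 4π(4.306×10⁷ m)² = 2.33001×10¹⁶ m².
P = σAT⁴ = 5.670×10⁻⁸ × 2.33001×10¹⁶ × (71.4)⁴ = 3.433×10¹⁶ W.

P ≈ 3.433×10¹⁶ W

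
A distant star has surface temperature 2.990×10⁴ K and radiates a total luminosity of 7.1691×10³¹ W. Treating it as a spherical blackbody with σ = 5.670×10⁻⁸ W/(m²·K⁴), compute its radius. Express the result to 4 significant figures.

L = 4πR²σT⁴ ⇒ R = √(L/(4πσT⁴)).
σT⁴ = 4.53177×10¹⁰ W/m², so R = √(7.1691×10³¹/(4π×4.53177×10¹⁰)) = 1.122×10¹⁰ m.

R ≈ 1.122×10¹⁰ m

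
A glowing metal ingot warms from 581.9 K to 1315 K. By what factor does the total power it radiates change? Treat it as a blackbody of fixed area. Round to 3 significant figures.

P ∝ T⁴, so P₂/P₁ = (T₂/T₁)⁴ = (1315/581.9)⁴ = (2.25984)⁴ = 26.1.

P₂/P₁ ≈ 26.1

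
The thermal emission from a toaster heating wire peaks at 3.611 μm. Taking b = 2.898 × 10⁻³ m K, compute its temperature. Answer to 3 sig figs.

Wien's law gives T = b/λ_max = (2.898×10⁻³ m·K)/(3.611×10⁻⁶ m) = 803 K.

T ≈ 803 K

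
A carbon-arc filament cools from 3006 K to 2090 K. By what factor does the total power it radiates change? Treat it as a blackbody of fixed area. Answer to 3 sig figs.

P ∝ T⁴, so P₂/P₁ = (T₂/T₁)⁴ = (2090/3006)⁴ = (0.695276)⁴ = 0.234.

P₂/P₁ ≈ 0.234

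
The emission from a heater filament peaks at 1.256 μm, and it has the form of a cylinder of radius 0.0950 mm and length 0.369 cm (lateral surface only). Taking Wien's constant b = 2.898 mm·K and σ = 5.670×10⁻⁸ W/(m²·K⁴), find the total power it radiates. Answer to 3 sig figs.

Wien's law: T = b/λ_max = 2.898×10⁻³/1.256×10⁻⁶ = 2307.32 K.
Lateral area A = 2πrL = 2π×9.50×10⁻⁵×3.69×10⁻³ = 2.20257×10⁻⁶ m².
Then P = σAT⁴ = 5.670×10⁻⁸×2.20257×10⁻⁶×(2307.32)⁴ = 3.54 W.

P ≈ 3.54 W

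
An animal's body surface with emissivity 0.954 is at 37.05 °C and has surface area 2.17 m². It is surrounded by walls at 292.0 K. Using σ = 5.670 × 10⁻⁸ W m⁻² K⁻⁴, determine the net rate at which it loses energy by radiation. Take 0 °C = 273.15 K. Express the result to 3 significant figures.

Net loss ≈ 233 W

T = 37.05 °C + 273.15 = 310.20 K.
Area A = 2.17 m².
Net radiated power P_net = εσA(T⁴ − T₀⁴) = 0.954×5.670×10⁻⁸×2.17×(310.20⁴ − 292.0⁴).
T⁴ − T₀⁴ = 9.25907×10⁹ − 7.26995×10⁹ = 1.98912×10⁹ K⁴, so P_net = 233 W.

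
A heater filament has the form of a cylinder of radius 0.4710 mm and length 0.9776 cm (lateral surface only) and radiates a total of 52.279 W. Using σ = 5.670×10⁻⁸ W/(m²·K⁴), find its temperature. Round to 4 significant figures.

Lateral area A = 2πrL = 2π×4.710×10⁻⁴×9.776×10⁻³ = 2.89309×10⁻⁵ m².
P = σAT⁴ ⇒ T = (P/(σA))^(1/4) = (52.279/(5.670×10⁻⁸×2.89309×10⁻⁵))^(1/4) = 2376 K.

T ≈ 2376 K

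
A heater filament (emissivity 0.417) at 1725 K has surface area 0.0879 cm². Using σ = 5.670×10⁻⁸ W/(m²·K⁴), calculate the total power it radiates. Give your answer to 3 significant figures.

P ≈ 1.84 W

Area A = 0.0879 cm² = 8.79×10⁻⁶ m².
P = εσAT⁴ = 0.417 × 5.670×10⁻⁸ × 8.79×10⁻⁶ × (1725)⁴ = 1.84 W.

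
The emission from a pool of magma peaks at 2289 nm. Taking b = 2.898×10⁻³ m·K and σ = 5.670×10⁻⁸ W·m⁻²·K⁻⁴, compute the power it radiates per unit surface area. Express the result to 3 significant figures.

Wien's law: T = b/λ_max = 2.898×10⁻³/2.289×10⁻⁶ = 1266.06 K.
Then I = σT⁴ = 5.670×10⁻⁸×(1266.06)⁴ = 1.46×10⁵ W/m².

I ≈ 1.46×10⁵ W/m²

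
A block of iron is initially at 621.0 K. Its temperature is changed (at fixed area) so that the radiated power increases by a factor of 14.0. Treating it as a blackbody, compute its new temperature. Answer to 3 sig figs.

T₂ ≈ 1.20×10³ K

P ∝ T⁴, so T₂/T₁ = (P₂/P₁)^(1/4) = (14.0)^(1/4) = 1.93434.
T₂ = 621.0 × 1.93434 = 1.20×10³ K.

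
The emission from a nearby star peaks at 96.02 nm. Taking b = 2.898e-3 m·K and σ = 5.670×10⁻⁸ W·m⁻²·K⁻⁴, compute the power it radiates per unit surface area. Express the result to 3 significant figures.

I ≈ 4.70×10¹⁰ W/m²

Wien's law: T = b/λ_max = 2.898×10⁻³/9.602×10⁻⁸ = 30181.2 K.
Then I = σT⁴ = 5.670×10⁻⁸×(30181.2)⁴ = 4.70×10¹⁰ W/m².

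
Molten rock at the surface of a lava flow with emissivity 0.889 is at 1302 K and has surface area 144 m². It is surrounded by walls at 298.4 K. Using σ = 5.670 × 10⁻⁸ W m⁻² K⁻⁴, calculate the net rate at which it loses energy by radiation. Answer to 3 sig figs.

Net loss ≈ 2.08×10⁷ W

Area A = 144 m².
Net radiated power P_net = εσA(T⁴ − T₀⁴) = 0.889×5.670×10⁻⁸×144×(1302⁴ − 298.4⁴).
T⁴ − T₀⁴ = 2.87372×10¹² − 7.92858×10⁹ = 2.86579×10¹² K⁴, so P_net = 2.08×10⁷ W.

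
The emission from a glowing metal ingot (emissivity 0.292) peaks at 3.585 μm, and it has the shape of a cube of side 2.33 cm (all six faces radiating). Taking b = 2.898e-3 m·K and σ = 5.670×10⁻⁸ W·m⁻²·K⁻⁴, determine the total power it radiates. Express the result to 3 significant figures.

Wien's law: T = b/λ_max = 2.898×10⁻³/3.585×10⁻⁶ = 808.368 K.
Area A = 6s² = 6×(0.0233 m)² = 3.25734×10⁻³ m².
Then P = εσAT⁴ = 0.292×5.670×10⁻⁸×3.25734×10⁻³×(808.368)⁴ = 23.0 W.

P ≈ 23.0 W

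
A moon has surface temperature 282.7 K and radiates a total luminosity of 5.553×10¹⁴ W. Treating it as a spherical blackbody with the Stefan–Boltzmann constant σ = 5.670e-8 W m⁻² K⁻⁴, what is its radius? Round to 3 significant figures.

R ≈ 3.49×10⁵ m

L = 4πR²σT⁴ ⇒ R = √(L/(4πσT⁴)).
σT⁴ = 362.148 W/m², so R = √(5.553×10¹⁴/(4π×362.148)) = 3.49×10⁵ m.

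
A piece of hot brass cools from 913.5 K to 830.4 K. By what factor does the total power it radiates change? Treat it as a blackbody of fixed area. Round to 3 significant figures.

P₂/P₁ ≈ 0.683

P ∝ T⁴, so P₂/P₁ = (T₂/T₁)⁴ = (830.4/913.5)⁴ = (0.909031)⁴ = 0.683.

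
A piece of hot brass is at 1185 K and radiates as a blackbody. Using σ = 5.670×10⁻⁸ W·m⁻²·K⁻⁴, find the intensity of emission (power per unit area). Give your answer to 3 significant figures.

Stefan–Boltzmann: I = σT⁴ = 5.670×10⁻⁸ × (1185)⁴ = 1.12×10⁵ W/m².

I ≈ 1.12×10⁵ W/m²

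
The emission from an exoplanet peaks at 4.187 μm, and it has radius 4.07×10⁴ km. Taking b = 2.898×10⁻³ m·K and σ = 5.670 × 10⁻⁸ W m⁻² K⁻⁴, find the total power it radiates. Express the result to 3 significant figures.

Wien's law: T = b/λ_max = 2.898×10⁻³/4.187×10⁻⁶ = 692.142 K.
Surface area A = 4πR² = 4π(4.07×10⁷ m)² = 2.08161×10¹⁶ m².
Then P = σAT⁴ = 5.670×10⁻⁸×2.08161×10¹⁶×(692.142)⁴ = 2.71×10²⁰ W.

P ≈ 2.71×10²⁰ W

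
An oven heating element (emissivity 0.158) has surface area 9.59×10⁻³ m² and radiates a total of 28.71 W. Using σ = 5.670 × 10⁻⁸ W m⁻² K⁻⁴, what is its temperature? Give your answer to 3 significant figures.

Area A = 9.59×10⁻³ m².
P = εσAT⁴ ⇒ T = (P/(εσA))^(1/4) = (28.71/(0.158×5.670×10⁻⁸×9.59×10⁻³))^(1/4) = 760 K.

T ≈ 760 K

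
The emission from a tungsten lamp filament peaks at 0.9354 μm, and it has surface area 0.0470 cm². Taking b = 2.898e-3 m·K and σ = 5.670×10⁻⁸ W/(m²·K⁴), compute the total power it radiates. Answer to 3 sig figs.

P ≈ 24.6 W

Wien's law: T = b/λ_max = 2.898×10⁻³/9.354×10⁻⁷ = 3098.14 K.
Area A = 0.0470 cm² = 4.70×10⁻⁶ m².
Then P = σAT⁴ = 5.670×10⁻⁸×4.70×10⁻⁶×(3098.14)⁴ = 24.6 W.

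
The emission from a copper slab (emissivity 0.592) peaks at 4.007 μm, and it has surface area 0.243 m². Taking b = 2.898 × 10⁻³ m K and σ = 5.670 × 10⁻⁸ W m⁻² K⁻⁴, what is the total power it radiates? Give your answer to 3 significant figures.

Wien's law: T = b/λ_max = 2.898×10⁻³/4.007×10⁻⁶ = 723.234 K.
Area A = 0.243 m².
Then P = εσAT⁴ = 0.592×5.670×10⁻⁸×0.243×(723.234)⁴ = 2.23×10³ W.

P ≈ 2.23×10³ W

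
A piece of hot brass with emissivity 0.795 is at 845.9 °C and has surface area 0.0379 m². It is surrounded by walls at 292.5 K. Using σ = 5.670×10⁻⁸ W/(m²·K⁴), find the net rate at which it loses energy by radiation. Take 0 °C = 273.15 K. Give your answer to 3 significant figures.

T = 845.9 °C + 273.15 = 1119.05 K.
Area A = 0.0379 m².
Net radiated power P_net = εσA(T⁴ − T₀⁴) = 0.795×5.670×10⁻⁸×0.0379×(1119.05⁴ − 292.5⁴).
T⁴ − T₀⁴ = 1.56819×10¹² − 7.31987×10⁹ = 1.56087×10¹² K⁴, so P_net = 2.67×10³ W.

Net loss ≈ 2.67×10³ W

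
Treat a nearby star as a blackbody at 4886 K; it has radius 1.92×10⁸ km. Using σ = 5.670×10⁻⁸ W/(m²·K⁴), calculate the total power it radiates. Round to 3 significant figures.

Surface area A = 4πR² = 4π(1.92×10¹¹ m)² = 4.63247×10²³ m².
P = σAT⁴ = 5.670×10⁻⁸ × 4.63247×10²³ × (4886)⁴ = 1.50×10³¹ W.

P ≈ 1.50×10³¹ W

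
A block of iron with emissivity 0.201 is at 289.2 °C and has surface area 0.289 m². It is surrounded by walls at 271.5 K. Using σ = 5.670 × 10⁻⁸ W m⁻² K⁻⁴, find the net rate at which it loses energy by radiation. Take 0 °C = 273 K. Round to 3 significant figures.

T = 289.2 °C + 273 = 562.2 K.
Area A = 0.289 m².
Net radiated power P_net = εσA(T⁴ − T₀⁴) = 0.201×5.670×10⁻⁸×0.289×(562.2⁴ − 271.5⁴).
T⁴ − T₀⁴ = 9.98995×10¹⁰ − 5.43350×10⁹ = 9.44660×10¹⁰ K⁴, so P_net = 311 W.

Net loss ≈ 311 W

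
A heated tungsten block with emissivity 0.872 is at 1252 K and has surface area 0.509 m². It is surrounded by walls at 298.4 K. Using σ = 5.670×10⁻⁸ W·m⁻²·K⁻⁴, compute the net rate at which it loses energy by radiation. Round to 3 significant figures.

Area A = 0.509 m².
Net radiated power P_net = εσA(T⁴ − T₀⁴) = 0.872×5.670×10⁻⁸×0.509×(1252⁴ − 298.4⁴).
T⁴ − T₀⁴ = 2.45707×10¹² − 7.92858×10⁹ = 2.44914×10¹² K⁴, so P_net = 6.16×10⁴ W.

Net loss ≈ 6.16×10⁴ W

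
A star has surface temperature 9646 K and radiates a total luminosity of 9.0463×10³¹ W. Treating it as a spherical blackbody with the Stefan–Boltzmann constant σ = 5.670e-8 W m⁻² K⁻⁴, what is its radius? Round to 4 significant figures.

R ≈ 1.211×10¹¹ m

L = 4πR²σT⁴ ⇒ R = √(L/(4πσT⁴)).
σT⁴ = 4.90876×10⁸ W/m², so R = √(9.0463×10³¹/(4π×4.90876×10⁸)) = 1.211×10¹¹ m.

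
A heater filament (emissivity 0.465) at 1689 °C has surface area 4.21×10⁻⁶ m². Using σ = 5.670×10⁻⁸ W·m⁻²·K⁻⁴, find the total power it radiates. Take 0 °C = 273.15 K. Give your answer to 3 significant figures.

T = 1689 °C + 273.15 = 1962.15 K.
Area A = 4.21×10⁻⁶ m².
P = εσAT⁴ = 0.465 × 5.670×10⁻⁸ × 4.21×10⁻⁶ × (1962.15)⁴ = 1.65 W.

P ≈ 1.65 W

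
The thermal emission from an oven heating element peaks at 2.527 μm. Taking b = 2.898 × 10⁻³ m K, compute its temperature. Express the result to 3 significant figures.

T ≈ 1.15×10³ K

Wien's law gives T = b/λ_max = (2.898×10⁻³ m·K)/(2.527×10⁻⁶ m) = 1.15×10³ K.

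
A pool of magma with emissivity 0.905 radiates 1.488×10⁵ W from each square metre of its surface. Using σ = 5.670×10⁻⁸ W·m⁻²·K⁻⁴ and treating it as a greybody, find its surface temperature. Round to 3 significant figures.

I = εσT⁴, so T = (I/εσ)^(1/4) = (1.488×10⁵/(0.905×5.670×10⁻⁸))^(1/4) = 1.30×10³ K.

T ≈ 1.30×10³ K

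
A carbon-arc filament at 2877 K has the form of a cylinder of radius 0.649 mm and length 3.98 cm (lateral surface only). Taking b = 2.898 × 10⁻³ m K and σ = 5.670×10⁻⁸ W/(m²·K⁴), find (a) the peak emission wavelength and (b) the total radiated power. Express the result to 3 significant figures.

λ_max ≈ 1.01×10³ nm; P ≈ 630 W

(a) λ_max = b/T = 2.898×10⁻³/2877 = 1.007×10⁻⁶ m = 1.01×10³ nm.
Lateral area A = 2πrL = 2π×6.49×10⁻⁴×0.0398 = 1.62296×10⁻⁴ m².
(b) P = σAT⁴ = 5.670×10⁻⁸×1.62296×10⁻⁴×(2877)⁴ = 630 W.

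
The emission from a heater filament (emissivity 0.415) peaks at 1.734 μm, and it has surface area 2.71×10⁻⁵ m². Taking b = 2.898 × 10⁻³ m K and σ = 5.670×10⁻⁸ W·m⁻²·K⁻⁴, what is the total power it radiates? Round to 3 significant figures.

P ≈ 4.98 W

Wien's law: T = b/λ_max = 2.898×10⁻³/1.734×10⁻⁶ = 1671.28 K.
Area A = 2.71×10⁻⁵ m².
Then P = εσAT⁴ = 0.415×5.670×10⁻⁸×2.71×10⁻⁵×(1671.28)⁴ = 4.98 W.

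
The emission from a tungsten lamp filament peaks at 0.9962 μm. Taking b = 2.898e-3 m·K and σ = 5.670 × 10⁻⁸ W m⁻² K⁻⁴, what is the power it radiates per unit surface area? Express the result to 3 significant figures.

I ≈ 4.06×10⁶ W/m²

Wien's law: T = b/λ_max = 2.898×10⁻³/9.962×10⁻⁷ = 2909.05 K.
Then I = σT⁴ = 5.670×10⁻⁸×(2909.05)⁴ = 4.06×10⁶ W/m².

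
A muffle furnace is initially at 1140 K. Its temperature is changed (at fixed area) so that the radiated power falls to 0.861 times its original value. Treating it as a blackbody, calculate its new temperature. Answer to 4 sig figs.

T₂ ≈ 1098 K

P ∝ T⁴, so T₂/T₁ = (P₂/P₁)^(1/4) = (0.861)^(1/4) = 0.963276.
T₂ = 1140 × 0.963276 = 1098 K.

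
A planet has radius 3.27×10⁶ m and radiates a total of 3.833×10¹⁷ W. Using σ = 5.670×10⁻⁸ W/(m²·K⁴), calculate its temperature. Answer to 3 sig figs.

Surface area A = 4πR² = 4π(3.27×10⁶ m)² = 1.34371×10¹⁴ m².
P = σAT⁴ ⇒ T = (P/(σA))^(1/4) = (3.833×10¹⁷/(5.670×10⁻⁸×1.34371×10¹⁴))^(1/4) = 474 K.

T ≈ 474 K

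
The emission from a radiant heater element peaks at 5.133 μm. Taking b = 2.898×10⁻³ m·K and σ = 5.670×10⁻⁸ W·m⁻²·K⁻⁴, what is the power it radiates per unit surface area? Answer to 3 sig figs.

I ≈ 5.76×10³ W/m²

Wien's law: T = b/λ_max = 2.898×10⁻³/5.133×10⁻⁶ = 564.582 K.
Then I = σT⁴ = 5.670×10⁻⁸×(564.582)⁴ = 5.76×10³ W/m².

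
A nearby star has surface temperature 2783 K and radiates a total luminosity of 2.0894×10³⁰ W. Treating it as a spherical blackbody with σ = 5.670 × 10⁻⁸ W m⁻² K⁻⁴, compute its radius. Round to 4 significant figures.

L = 4πR²σT⁴ ⇒ R = √(L/(4πσT⁴)).
σT⁴ = 3.40123×10⁶ W/m², so R = √(2.0894×10³⁰/(4π×3.40123×10⁶)) = 2.211×10¹¹ m.

R ≈ 2.211×10¹¹ m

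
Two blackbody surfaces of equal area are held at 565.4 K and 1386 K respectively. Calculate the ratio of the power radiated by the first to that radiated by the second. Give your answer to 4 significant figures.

With equal areas, P₁/P₂ = (T₁/T₂)⁴ = (565.4/1386)⁴ = 0.02769.

P₁/P₂ ≈ 0.02769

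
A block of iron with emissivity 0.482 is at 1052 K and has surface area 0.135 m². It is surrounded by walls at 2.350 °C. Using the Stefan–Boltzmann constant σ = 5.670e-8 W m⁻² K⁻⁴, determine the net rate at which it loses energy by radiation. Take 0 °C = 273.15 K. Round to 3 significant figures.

Net loss ≈ 4.50×10³ W

Surroundings: T = 2.350 °C + 273.15 = 275.500 K.
Area A = 0.135 m².
Net radiated power P_net = εσA(T⁴ − T₀⁴) = 0.482×5.670×10⁻⁸×0.135×(1052⁴ − 275.500⁴).
T⁴ − T₀⁴ = 1.22479×10¹² − 5.76085×10⁹ = 1.21903×10¹² K⁴, so P_net = 4.50×10³ W.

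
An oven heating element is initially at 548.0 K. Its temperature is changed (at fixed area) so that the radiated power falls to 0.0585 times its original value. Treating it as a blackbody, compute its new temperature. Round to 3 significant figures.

P ∝ T⁴, so T₂/T₁ = (P₂/P₁)^(1/4) = (0.0585)^(1/4) = 0.491801.
T₂ = 548.0 × 0.491801 = 270 K.

T₂ ≈ 270 K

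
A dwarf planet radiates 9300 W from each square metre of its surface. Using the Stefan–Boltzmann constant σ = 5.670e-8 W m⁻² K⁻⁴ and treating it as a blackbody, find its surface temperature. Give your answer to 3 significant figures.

I = σT⁴, so T = (I/σ)^(1/4) = (9300/(5.670×10⁻⁸))^(1/4) = 636 K.

T ≈ 636 K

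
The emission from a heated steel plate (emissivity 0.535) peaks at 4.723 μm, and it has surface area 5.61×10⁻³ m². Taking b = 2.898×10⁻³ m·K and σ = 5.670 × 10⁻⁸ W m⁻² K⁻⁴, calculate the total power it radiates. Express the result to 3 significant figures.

Wien's law: T = b/λ_max = 2.898×10⁻³/4.723×10⁻⁶ = 613.593 K.
Area A = 5.61×10⁻³ m².
Then P = εσAT⁴ = 0.535×5.670×10⁻⁸×5.61×10⁻³×(613.593)⁴ = 24.1 W.

P ≈ 24.1 W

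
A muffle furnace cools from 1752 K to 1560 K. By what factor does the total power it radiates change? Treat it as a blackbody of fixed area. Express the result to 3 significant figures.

P ∝ T⁴, so P₂/P₁ = (T₂/T₁)⁴ = (1560/1752)⁴ = (0.890411)⁴ = 0.629.

P₂/P₁ ≈ 0.629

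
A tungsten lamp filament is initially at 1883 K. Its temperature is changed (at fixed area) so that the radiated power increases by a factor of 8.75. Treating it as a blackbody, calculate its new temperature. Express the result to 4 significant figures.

P ∝ T⁴, so T₂/T₁ = (P₂/P₁)^(1/4) = (8.75)^(1/4) = 1.71990.
T₂ = 1883 × 1.71990 = 3239 K.

T₂ ≈ 3239 K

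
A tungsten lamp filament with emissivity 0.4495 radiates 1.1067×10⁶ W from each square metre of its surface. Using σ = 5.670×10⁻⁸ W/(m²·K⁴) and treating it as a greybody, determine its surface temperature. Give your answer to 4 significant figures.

T ≈ 2567 K

I = εσT⁴, so T = (I/εσ)^(1/4) = (1.1067×10⁶/(0.4495×5.670×10⁻⁸))^(1/4) = 2567 K.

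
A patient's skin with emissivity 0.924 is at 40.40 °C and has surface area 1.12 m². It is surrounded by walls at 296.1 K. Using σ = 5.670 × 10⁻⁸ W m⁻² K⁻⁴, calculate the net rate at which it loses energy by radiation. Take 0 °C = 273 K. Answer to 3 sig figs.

T = 40.40 °C + 273 = 313.40 K.
Area A = 1.12 m².
Net radiated power P_net = εσA(T⁴ − T₀⁴) = 0.924×5.670×10⁻⁸×1.12×(313.40⁴ − 296.1⁴).
T⁴ − T₀⁴ = 9.64708×10⁹ − 7.68694×10⁹ = 1.96014×10⁹ K⁴, so P_net = 115 W.

Net loss ≈ 115 W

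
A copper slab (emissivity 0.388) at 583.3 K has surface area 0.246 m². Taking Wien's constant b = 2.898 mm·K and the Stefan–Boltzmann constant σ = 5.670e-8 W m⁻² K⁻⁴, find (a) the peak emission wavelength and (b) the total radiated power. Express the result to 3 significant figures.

(a) λ_max = b/T = 2.898×10⁻³/583.3 = 4.968×10⁻⁶ m = 4.97 μm.
Area A = 0.246 m².
(b) P = εσAT⁴ = 0.388×5.670×10⁻⁸×0.246×(583.3)⁴ = 626 W.

λ_max ≈ 4.97 μm; P ≈ 626 W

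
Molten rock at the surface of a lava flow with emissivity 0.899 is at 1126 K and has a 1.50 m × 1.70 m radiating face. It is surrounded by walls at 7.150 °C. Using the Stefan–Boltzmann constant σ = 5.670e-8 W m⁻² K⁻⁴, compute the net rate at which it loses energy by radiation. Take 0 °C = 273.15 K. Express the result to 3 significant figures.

Net loss ≈ 2.08×10⁵ W

Surroundings: T = 7.150 °C + 273.15 = 280.300 K.
Area A = 1.50 × 1.70 = 2.55 m².
Net radiated power P_net = εσA(T⁴ − T₀⁴) = 0.899×5.670×10⁻⁸×2.55×(1126⁴ − 280.300⁴).
T⁴ − T₀⁴ = 1.60751×10¹² − 6.17294×10⁹ = 1.60134×10¹² K⁴, so P_net = 2.08×10⁵ W.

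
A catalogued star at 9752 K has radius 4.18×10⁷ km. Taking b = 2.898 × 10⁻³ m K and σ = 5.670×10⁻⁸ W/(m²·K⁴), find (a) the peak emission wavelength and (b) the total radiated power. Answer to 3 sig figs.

(a) λ_max = b/T = 2.898×10⁻³/9752 = 2.972×10⁻⁷ m = 297 nm.
Surface area A = 4πR² = 4π(4.18×10¹⁰ m)² = 2.19565×10²² m².
(b) P = σAT⁴ = 5.670×10⁻⁸×2.19565×10²²×(9752)⁴ = 1.13×10³¹ W.

λ_max ≈ 297 nm; P ≈ 1.13×10³¹ W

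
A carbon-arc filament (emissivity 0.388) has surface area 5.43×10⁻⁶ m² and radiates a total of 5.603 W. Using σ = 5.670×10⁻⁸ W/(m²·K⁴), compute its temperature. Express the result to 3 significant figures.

Area A = 5.43×10⁻⁶ m².
P = εσAT⁴ ⇒ T = (P/(εσA))^(1/4) = (5.603/(0.388×5.670×10⁻⁸×5.43×10⁻⁶))^(1/4) = 2.62×10³ K.

T ≈ 2.62×10³ K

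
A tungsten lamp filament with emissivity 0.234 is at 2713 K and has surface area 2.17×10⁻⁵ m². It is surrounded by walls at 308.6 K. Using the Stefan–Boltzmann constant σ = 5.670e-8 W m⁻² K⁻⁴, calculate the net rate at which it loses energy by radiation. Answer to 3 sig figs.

Net loss ≈ 15.6 W

Area A = 2.17×10⁻⁵ m².
Net radiated power P_net = εσA(T⁴ − T₀⁴) = 0.234×5.670×10⁻⁸×2.17×10⁻⁵×(2713⁴ − 308.6⁴).
T⁴ − T₀⁴ = 5.41750×10¹³ − 9.06951×10⁹ = 5.41659×10¹³ K⁴, so P_net = 15.6 W.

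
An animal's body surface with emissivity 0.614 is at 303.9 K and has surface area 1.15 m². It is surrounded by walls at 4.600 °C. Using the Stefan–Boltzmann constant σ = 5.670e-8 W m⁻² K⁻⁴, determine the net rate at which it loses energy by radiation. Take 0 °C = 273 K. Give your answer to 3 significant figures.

Surroundings: T = 4.600 °C + 273 = 277.600 K.
Area A = 1.15 m².
Net radiated power P_net = εσA(T⁴ − T₀⁴) = 0.614×5.670×10⁻⁸×1.15×(303.9⁴ − 277.600⁴).
T⁴ − T₀⁴ = 8.52948×10⁹ − 5.93851×10⁹ = 2.59097×10⁹ K⁴, so P_net = 104 W.

Net loss ≈ 104 W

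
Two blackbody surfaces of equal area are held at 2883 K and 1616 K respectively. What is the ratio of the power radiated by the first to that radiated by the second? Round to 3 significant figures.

P₁/P₂ ≈ 10.1

With equal areas, P₁/P₂ = (T₁/T₂)⁴ = (2883/1616)⁴ = 10.1.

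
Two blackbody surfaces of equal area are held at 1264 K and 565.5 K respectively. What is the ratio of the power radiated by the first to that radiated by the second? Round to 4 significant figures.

With equal areas, P₁/P₂ = (T₁/T₂)⁴ = (1264/565.5)⁴ = 24.96.

P₁/P₂ ≈ 24.96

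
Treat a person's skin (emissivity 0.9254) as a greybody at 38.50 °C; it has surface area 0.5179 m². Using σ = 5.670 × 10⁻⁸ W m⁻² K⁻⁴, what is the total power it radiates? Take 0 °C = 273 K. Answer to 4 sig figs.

T = 38.50 °C + 273 = 311.50 K.
Area A = 0.5179 m².
P = εσAT⁴ = 0.9254 × 5.670×10⁻⁸ × 0.5179 × (311.50)⁴ = 255.9 W.

P ≈ 255.9 W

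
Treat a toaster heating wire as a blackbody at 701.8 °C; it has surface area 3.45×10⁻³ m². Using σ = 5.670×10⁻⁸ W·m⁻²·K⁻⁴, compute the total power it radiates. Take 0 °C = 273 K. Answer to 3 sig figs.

T = 701.8 °C + 273 = 974.8 K.
Area A = 3.45×10⁻³ m².
P = σAT⁴ = 5.670×10⁻⁸ × 3.45×10⁻³ × (974.8)⁴ = 177 W.

P ≈ 177 W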